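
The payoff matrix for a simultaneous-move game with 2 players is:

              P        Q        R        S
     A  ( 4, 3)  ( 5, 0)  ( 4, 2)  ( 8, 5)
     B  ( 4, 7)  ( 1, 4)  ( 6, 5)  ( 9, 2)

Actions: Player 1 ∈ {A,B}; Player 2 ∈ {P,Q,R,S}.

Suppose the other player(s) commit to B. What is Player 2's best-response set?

u_2(P vs B) = 7
u_2(Q vs B) = 4
u_2(R vs B) = 5
u_2(S vs B) = 2
max payoff 7 at {P}

argmax u_2 = {P}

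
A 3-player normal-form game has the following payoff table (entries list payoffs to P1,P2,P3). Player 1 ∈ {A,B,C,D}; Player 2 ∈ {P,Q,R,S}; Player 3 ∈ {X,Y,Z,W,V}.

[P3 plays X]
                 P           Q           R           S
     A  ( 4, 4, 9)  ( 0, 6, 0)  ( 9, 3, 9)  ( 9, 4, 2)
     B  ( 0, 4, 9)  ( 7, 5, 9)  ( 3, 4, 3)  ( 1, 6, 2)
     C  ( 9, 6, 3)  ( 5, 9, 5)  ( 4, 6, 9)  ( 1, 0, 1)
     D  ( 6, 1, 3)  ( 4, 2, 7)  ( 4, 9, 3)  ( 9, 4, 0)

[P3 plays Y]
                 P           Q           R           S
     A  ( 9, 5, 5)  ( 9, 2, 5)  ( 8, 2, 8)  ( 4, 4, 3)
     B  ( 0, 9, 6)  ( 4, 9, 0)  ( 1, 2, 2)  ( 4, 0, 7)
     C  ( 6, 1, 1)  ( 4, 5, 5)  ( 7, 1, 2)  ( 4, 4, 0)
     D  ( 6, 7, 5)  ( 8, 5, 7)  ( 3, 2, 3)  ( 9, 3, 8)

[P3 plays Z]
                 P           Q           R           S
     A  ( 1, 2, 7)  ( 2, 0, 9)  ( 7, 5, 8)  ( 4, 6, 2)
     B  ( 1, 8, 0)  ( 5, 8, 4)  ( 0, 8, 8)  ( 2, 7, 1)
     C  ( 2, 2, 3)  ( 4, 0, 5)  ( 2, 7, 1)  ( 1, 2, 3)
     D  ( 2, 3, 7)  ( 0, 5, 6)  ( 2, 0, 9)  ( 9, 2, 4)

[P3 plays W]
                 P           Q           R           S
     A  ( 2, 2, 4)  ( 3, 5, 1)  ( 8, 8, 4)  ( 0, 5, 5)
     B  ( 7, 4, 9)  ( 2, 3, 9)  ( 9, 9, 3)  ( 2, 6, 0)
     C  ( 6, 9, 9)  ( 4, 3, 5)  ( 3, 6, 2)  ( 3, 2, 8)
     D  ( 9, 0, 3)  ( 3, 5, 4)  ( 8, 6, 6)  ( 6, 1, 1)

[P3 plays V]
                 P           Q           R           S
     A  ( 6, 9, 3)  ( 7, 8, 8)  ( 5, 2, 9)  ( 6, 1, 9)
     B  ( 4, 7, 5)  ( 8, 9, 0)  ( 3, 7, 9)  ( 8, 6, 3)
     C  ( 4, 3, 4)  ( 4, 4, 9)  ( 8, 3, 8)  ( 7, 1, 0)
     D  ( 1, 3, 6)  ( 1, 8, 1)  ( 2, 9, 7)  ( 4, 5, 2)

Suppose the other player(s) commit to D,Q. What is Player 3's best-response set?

u_3(X vs D,Q) = 7
u_3(Y vs D,Q) = 7
u_3(Z vs D,Q) = 6
u_3(W vs D,Q) = 4
u_3(V vs D,Q) = 1
max payoff 7 at {X,Y}

argmax u_3 = {X,Y}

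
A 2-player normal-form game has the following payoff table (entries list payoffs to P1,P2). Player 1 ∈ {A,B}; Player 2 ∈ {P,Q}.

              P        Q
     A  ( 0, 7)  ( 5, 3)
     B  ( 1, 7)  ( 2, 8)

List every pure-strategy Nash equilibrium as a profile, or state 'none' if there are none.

(A,P): not NE [P1→B gives 1>0]
(A,Q): not NE [P2→P gives 7>3]
(B,P): not NE [P2→Q gives 8>7]
(B,Q): not NE [P1→A gives 5>2]

Equilibria: none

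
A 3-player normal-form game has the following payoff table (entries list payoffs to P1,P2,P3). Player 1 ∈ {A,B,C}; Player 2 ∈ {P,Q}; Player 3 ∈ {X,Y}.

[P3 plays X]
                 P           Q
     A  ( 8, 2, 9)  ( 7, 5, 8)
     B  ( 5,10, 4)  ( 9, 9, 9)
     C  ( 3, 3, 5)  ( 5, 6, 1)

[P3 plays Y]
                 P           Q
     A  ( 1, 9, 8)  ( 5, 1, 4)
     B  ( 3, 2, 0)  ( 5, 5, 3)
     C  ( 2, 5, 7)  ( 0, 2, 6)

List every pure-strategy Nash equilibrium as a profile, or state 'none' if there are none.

(A,P,X): not NE [P2→Q gives 5>2]
(A,P,Y): not NE [P1→B gives 3>1; P3→X gives 9>8]
(A,Q,X): not NE [P1→B gives 9>7]
(A,Q,Y): not NE [P2→P gives 9>1; P3→X gives 8>4]
(B,P,X): not NE [P1→A gives 8>5]
(B,P,Y): not NE [P2→Q gives 5>2; P3→X gives 4>0]
(B,Q,X): not NE [P2→P gives 10>9]
(B,Q,Y): not NE [P3→X gives 9>3]
(C,P,X): not NE [P1→A gives 8>3; P2→Q gives 6>3; P3→Y gives 7>5]
(C,P,Y): not NE [P1→B gives 3>2]
(C,Q,X): not NE [P1→B gives 9>5; P3→Y gives 6>1]
(C,Q,Y): not NE [P1→B gives 5>0; P2→P gives 5>2]

Equilibria: none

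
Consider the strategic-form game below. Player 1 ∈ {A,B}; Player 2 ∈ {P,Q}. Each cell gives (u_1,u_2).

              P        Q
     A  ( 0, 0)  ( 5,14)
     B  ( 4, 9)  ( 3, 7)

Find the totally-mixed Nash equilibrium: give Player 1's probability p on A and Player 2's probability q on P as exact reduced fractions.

P1 mixes 1/8 on A; P2 mixes 1/3 on P

P1 indiff ⇒ q·0+(1-q)·5 = q·4+(1-q)·3 ⇒ q(-4) = (1-q)(-2) ⇒ q = 1/3
P2 indiff ⇒ p·0+(1-p)·9 = p·14+(1-p)·7 ⇒ p(-14) = (1-p)(-2) ⇒ p = 1/8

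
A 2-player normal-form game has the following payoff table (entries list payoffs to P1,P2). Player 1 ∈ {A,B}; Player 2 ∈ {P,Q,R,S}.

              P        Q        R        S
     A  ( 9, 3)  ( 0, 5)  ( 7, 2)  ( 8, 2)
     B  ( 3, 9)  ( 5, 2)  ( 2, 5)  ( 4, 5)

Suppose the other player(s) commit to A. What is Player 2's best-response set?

u_2(P vs A) = 3
u_2(Q vs A) = 5
u_2(R vs A) = 2
u_2(S vs A) = 2
max payoff 5 at {Q}

BR_2 = {Q}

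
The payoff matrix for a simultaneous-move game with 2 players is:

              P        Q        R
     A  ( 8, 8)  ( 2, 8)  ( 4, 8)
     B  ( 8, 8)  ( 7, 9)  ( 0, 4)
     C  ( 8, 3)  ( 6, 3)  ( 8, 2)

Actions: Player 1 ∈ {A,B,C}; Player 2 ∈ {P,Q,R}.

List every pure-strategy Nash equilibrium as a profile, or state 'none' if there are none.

(A,P): NE
(A,Q): not NE [P1→B gives 7>2]
(A,R): not NE [P1→C gives 8>4]
(B,P): not NE [P2→Q gives 9>8]
(B,Q): NE
(B,R): not NE [P1→C gives 8>0; P2→Q gives 9>4]
(C,P): NE
(C,Q): not NE [P1→B gives 7>6]
(C,R): not NE [P2→Q gives 3>2]

PSNE = {(A,P), (B,Q), (C,P)}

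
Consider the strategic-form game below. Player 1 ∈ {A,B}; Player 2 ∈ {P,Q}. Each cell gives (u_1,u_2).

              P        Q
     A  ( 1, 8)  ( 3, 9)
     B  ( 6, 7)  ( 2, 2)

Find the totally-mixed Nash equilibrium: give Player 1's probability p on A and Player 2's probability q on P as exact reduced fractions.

(p,q) = (5/6, 1/6)

P1 indiff ⇒ q·1+(1-q)·3 = q·6+(1-q)·2 ⇒ q(-5) = (1-q)(-1) ⇒ q = 1/6
P2 indiff ⇒ p·8+(1-p)·7 = p·9+(1-p)·2 ⇒ p(-1) = (1-p)(-5) ⇒ p = 5/6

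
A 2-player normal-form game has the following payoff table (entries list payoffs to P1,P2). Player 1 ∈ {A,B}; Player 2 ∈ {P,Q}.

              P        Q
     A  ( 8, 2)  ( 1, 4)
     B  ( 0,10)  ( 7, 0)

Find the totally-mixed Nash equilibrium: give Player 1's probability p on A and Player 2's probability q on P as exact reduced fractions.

P1 indiff ⇒ q·8+(1-q)·1 = q·0+(1-q)·7 ⇒ q(8) = (1-q)(6) ⇒ q = 3/7
P2 indiff ⇒ p·2+(1-p)·10 = p·4+(1-p)·0 ⇒ p(-2) = (1-p)(-10) ⇒ p = 5/6

(p,q) = (5/6, 3/7)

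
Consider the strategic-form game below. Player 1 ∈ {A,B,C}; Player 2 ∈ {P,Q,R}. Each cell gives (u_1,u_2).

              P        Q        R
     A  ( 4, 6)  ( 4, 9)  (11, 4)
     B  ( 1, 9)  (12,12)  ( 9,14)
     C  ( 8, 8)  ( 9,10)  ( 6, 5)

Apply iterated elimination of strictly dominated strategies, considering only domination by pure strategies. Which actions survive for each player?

P2 drop P (Q beats it: A:9>6 B:12>9 C:10>8)
P1 drop C (B beats it: Q:12>9 R:9>6)
P1→{A,B} P2→{Q,R}

IESDS → P1:{A,B} P2:{Q,R}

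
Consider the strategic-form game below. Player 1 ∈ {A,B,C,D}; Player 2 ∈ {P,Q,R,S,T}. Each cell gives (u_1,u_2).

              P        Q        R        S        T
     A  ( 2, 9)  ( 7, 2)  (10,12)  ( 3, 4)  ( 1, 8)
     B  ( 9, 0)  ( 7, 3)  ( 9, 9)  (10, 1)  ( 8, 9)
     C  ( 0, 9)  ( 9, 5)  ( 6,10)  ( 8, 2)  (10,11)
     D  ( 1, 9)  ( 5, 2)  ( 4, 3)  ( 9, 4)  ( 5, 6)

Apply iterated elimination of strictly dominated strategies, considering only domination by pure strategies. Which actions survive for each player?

P1 drop D (B beats it: P:9>1 Q:7>5 R:9>4 S:10>9 T:8>5)
P2 drop P (R beats it: A:12>9 B:9>0 C:10>9)
P2 drop Q (R beats it: A:12>2 B:9>3 C:10>5)
P2 drop S (R beats it: A:12>4 B:9>1 C:10>2)
P1→{A,B,C} P2→{R,T}

IESDS → P1:{A,B,C} P2:{R,T}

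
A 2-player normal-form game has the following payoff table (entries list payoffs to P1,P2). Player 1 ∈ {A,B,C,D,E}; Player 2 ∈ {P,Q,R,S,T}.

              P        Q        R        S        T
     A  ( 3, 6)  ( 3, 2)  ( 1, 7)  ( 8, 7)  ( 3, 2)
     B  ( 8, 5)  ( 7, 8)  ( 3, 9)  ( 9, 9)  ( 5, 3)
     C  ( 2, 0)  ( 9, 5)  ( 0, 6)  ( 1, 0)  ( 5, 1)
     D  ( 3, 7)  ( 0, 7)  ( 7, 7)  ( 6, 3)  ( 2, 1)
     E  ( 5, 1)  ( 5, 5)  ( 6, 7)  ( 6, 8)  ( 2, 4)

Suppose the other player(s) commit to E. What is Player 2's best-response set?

argmax u_2 = {S}

u_2(P vs E) = 1
u_2(Q vs E) = 5
u_2(R vs E) = 7
u_2(S vs E) = 8
u_2(T vs E) = 4
max payoff 8 at {S}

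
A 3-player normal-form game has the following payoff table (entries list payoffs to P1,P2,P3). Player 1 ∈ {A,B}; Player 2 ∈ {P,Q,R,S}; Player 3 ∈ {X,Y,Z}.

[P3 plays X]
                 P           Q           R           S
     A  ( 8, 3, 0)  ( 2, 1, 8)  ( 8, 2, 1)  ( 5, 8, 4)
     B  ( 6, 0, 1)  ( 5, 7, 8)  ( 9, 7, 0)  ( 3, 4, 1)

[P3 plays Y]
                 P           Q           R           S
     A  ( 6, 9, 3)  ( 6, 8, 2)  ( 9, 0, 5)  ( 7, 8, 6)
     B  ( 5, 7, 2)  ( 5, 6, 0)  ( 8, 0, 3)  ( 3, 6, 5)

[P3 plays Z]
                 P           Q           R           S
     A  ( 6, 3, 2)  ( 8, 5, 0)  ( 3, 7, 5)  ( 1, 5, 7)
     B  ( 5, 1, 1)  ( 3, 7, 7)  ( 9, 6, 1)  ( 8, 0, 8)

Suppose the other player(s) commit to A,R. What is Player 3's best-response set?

u_3(X vs A,R) = 1
u_3(Y vs A,R) = 5
u_3(Z vs A,R) = 5
max payoff 5 at {Y,Z}

P3 best: {Y,Z}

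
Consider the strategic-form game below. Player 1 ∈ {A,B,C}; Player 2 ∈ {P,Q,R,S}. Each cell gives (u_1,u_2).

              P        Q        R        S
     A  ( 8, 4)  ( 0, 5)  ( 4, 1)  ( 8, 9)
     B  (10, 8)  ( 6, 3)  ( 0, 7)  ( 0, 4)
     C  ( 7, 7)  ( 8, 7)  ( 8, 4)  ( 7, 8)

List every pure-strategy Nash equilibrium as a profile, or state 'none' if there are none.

(A,P): not NE [P1→B gives 10>8; P2→S gives 9>4]
(A,Q): not NE [P1→C gives 8>0; P2→S gives 9>5]
(A,R): not NE [P1→C gives 8>4; P2→S gives 9>1]
(A,S): NE
(B,P): NE
(B,Q): not NE [P1→C gives 8>6; P2→P gives 8>3]
(B,R): not NE [P1→C gives 8>0; P2→P gives 8>7]
(B,S): not NE [P1→A gives 8>0; P2→P gives 8>4]
(C,P): not NE [P1→B gives 10>7; P2→S gives 8>7]
(C,Q): not NE [P2→S gives 8>7]
(C,R): not NE [P2→S gives 8>4]
(C,S): not NE [P1→A gives 8>7]

PSNE = {(A,S), (B,P)}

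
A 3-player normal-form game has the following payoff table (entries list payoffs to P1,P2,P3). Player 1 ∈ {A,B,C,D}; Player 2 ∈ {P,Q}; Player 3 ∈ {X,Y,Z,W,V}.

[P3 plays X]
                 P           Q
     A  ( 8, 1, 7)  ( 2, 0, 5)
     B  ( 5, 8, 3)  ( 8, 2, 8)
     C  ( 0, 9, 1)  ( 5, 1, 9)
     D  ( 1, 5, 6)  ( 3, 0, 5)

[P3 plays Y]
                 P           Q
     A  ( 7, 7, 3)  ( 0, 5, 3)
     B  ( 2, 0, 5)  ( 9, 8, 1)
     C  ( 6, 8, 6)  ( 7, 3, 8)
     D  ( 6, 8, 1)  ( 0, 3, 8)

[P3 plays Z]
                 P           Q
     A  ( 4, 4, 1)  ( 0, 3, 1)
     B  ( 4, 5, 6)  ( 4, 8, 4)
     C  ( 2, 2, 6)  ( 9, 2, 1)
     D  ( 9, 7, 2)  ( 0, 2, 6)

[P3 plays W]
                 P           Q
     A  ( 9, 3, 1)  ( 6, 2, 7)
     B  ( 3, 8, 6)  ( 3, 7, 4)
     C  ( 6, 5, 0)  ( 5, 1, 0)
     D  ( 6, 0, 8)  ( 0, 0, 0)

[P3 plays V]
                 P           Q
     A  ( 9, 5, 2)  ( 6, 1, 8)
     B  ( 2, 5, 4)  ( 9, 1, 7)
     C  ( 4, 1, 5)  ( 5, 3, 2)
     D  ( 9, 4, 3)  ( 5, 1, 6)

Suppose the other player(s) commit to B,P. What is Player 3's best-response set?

u_3(X vs B,P) = 3
u_3(Y vs B,P) = 5
u_3(Z vs B,P) = 6
u_3(W vs B,P) = 6
u_3(V vs B,P) = 4
max payoff 6 at {Z,W}

P3 best: {Z,W}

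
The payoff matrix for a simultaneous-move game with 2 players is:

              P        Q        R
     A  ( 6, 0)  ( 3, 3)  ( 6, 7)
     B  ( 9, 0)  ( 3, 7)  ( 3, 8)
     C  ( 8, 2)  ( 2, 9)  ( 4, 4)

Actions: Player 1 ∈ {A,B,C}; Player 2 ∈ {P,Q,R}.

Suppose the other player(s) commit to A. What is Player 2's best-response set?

u_2(P vs A) = 0
u_2(Q vs A) = 3
u_2(R vs A) = 7
max payoff 7 at {R}

P2 best: {R}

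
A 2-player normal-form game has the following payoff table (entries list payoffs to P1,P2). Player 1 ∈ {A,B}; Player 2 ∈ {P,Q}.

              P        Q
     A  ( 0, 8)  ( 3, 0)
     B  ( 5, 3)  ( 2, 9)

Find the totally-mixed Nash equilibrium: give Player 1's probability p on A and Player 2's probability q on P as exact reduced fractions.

P1 indiff ⇒ q·0+(1-q)·3 = q·5+(1-q)·2 ⇒ q(-5) = (1-q)(-1) ⇒ q = 1/6
P2 indiff ⇒ p·8+(1-p)·3 = p·0+(1-p)·9 ⇒ p(8) = (1-p)(6) ⇒ p = 3/7

p=3/7, q=1/6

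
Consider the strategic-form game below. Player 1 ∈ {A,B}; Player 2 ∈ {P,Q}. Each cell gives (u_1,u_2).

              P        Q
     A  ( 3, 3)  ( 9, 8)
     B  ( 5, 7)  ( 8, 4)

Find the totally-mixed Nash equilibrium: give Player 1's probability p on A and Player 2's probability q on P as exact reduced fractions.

P1 indiff ⇒ q·3+(1-q)·9 = q·5+(1-q)·8 ⇒ q(-2) = (1-q)(-1) ⇒ q = 1/3
P2 indiff ⇒ p·3+(1-p)·7 = p·8+(1-p)·4 ⇒ p(-5) = (1-p)(-3) ⇒ p = 3/8

(p,q) = (3/8, 1/3)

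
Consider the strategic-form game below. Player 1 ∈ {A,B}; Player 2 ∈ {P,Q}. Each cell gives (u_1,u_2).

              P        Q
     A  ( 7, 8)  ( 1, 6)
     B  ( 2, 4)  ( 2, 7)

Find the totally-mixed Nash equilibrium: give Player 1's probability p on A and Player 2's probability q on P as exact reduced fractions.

P1 mixes 3/5 on A; P2 mixes 1/6 on P

P1 indiff ⇒ q·7+(1-q)·1 = q·2+(1-q)·2 ⇒ q(5) = (1-q)(1) ⇒ q = 1/6
P2 indiff ⇒ p·8+(1-p)·4 = p·6+(1-p)·7 ⇒ p(2) = (1-p)(3) ⇒ p = 3/5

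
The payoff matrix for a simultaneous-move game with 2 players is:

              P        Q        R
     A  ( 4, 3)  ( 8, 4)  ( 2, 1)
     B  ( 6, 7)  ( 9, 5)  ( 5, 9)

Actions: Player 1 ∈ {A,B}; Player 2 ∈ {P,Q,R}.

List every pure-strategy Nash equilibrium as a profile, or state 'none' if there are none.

(A,P): not NE [P1→B gives 6>4; P2→Q gives 4>3]
(A,Q): not NE [P1→B gives 9>8]
(A,R): not NE [P1→B gives 5>2; P2→Q gives 4>1]
(B,P): not NE [P2→R gives 9>7]
(B,Q): not NE [P2→R gives 9>5]
(B,R): NE

PSNE = {(B,R)}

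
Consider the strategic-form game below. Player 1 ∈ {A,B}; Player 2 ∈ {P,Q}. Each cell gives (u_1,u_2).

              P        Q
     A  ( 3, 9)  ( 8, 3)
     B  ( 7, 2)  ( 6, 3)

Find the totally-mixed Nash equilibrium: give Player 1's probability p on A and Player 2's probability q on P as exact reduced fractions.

P1 indiff ⇒ q·3+(1-q)·8 = q·7+(1-q)·6 ⇒ q(-4) = (1-q)(-2) ⇒ q = 1/3
P2 indiff ⇒ p·9+(1-p)·2 = p·3+(1-p)·3 ⇒ p(6) = (1-p)(1) ⇒ p = 1/7

P1 mixes 1/7 on A; P2 mixes 1/3 on P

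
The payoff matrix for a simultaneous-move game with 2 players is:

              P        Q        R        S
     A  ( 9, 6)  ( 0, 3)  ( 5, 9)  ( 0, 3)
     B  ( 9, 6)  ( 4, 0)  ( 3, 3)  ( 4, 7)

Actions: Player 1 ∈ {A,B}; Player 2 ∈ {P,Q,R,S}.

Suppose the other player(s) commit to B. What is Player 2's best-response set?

u_2(P vs B) = 6
u_2(Q vs B) = 0
u_2(R vs B) = 3
u_2(S vs B) = 7
max payoff 7 at {S}

argmax u_2 = {S}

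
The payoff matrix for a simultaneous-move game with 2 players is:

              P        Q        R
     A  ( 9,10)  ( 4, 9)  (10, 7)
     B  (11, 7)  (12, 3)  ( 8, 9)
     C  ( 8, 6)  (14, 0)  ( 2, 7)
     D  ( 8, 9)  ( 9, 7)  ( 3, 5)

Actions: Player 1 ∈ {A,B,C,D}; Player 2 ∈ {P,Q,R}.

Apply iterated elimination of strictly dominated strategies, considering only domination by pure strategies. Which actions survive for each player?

P1 drop D (B beats it: P:11>8 Q:12>9 R:8>3)
P2 drop Q (P beats it: A:10>9 B:7>3 C:6>0)
P1 drop C (A beats it: P:9>8 R:10>2)
P1→{A,B} P2→{P,R}

IESDS → P1:{A,B} P2:{P,R}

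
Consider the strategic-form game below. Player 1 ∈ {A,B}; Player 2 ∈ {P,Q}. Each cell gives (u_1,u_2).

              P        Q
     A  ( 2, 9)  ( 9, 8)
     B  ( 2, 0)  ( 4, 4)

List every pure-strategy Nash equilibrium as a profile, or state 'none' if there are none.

(A,P): NE
(A,Q): not NE [P2→P gives 9>8]
(B,P): not NE [P2→Q gives 4>0]
(B,Q): not NE [P1→A gives 9>4]

NE set: (A,P)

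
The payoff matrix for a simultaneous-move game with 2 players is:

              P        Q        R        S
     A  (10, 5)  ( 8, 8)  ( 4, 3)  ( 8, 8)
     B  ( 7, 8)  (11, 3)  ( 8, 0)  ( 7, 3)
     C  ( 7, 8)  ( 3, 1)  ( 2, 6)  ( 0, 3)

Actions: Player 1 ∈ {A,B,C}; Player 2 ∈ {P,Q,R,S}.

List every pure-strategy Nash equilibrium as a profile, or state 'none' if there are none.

(A,P): not NE [P2→S gives 8>5]
(A,Q): not NE [P1→B gives 11>8]
(A,R): not NE [P1→B gives 8>4; P2→S gives 8>3]
(A,S): NE
(B,P): not NE [P1→A gives 10>7]
(B,Q): not NE [P2→P gives 8>3]
(B,R): not NE [P2→P gives 8>0]
(B,S): not NE [P1→A gives 8>7; P2→P gives 8>3]
(C,P): not NE [P1→A gives 10>7]
(C,Q): not NE [P1→B gives 11>3; P2→P gives 8>1]
(C,R): not NE [P1→B gives 8>2; P2→P gives 8>6]
(C,S): not NE [P1→A gives 8>0; P2→P gives 8>3]

NE set: (A,S)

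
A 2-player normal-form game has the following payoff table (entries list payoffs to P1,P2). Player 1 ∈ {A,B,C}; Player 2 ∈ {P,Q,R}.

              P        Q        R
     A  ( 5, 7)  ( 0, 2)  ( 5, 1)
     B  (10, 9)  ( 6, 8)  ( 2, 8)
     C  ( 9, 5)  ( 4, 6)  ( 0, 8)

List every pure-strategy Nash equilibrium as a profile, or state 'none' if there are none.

PSNE = {(B,P)}

(A,P): not NE [P1→B gives 10>5]
(A,Q): not NE [P1→B gives 6>0; P2→P gives 7>2]
(A,R): not NE [P2→P gives 7>1]
(B,P): NE
(B,Q): not NE [P2→P gives 9>8]
(B,R): not NE [P1→A gives 5>2; P2→P gives 9>8]
(C,P): not NE [P1→B gives 10>9; P2→R gives 8>5]
(C,Q): not NE [P1→B gives 6>4; P2→R gives 8>6]
(C,R): not NE [P1→A gives 5>0]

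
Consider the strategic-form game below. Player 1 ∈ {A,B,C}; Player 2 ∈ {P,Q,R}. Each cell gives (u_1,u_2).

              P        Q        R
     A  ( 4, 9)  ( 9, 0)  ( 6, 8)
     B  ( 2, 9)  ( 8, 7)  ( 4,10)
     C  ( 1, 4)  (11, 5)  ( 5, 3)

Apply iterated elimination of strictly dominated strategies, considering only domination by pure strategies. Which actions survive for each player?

IESDS → P1:{A,C} P2:{P,Q}

P1 drop B (A beats it: P:4>2 Q:9>8 R:6>4)
P2 drop R (P beats it: A:9>8 C:4>3)
P1→{A,C} P2→{P,Q}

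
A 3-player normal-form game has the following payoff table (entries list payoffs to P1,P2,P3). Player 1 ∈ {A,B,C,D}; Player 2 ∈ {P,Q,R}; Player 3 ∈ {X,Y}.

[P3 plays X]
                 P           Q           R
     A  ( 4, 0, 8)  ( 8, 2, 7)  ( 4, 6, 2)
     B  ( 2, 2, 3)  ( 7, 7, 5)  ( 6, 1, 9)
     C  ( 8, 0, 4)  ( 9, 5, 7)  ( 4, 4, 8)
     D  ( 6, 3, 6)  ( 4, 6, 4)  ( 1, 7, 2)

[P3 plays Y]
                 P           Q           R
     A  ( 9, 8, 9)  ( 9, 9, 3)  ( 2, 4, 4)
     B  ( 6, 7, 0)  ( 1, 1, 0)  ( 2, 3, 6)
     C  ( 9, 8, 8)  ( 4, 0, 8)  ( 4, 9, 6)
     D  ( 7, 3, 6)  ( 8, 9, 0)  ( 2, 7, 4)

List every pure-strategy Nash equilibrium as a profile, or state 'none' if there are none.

(A,P,X): not NE [P1→C gives 8>4; P2→R gives 6>0; P3→Y gives 9>8]
(A,P,Y): not NE [P2→Q gives 9>8]
(A,Q,X): not NE [P1→C gives 9>8; P2→R gives 6>2]
(A,Q,Y): not NE [P3→X gives 7>3]
(A,R,X): not NE [P1→B gives 6>4; P3→Y gives 4>2]
(A,R,Y): not NE [P1→C gives 4>2; P2→Q gives 9>4]
(B,P,X): not NE [P1→C gives 8>2; P2→Q gives 7>2]
(B,P,Y): not NE [P1→C gives 9>6; P3→X gives 3>0]
(B,Q,X): not NE [P1→C gives 9>7]
(B,Q,Y): not NE [P1→A gives 9>1; P2→P gives 7>1; P3→X gives 5>0]
(B,R,X): not NE [P2→Q gives 7>1]
(B,R,Y): not NE [P1→C gives 4>2; P2→P gives 7>3; P3→X gives 9>6]
(C,P,X): not NE [P2→Q gives 5>0; P3→Y gives 8>4]
(C,P,Y): not NE [P2→R gives 9>8]
(C,Q,X): not NE [P3→Y gives 8>7]
(C,Q,Y): not NE [P1→A gives 9>4; P2→R gives 9>0]
(C,R,X): not NE [P1→B gives 6>4; P2→Q gives 5>4]
(C,R,Y): not NE [P3→X gives 8>6]
(D,P,X): not NE [P1→C gives 8>6; P2→R gives 7>3]
(D,P,Y): not NE [P1→C gives 9>7; P2→Q gives 9>3]
(D,Q,X): not NE [P1→C gives 9>4; P2→R gives 7>6]
(D,Q,Y): not NE [P1→A gives 9>8; P3→X gives 4>0]
(D,R,X): not NE [P1→B gives 6>1; P3→Y gives 4>2]
(D,R,Y): not NE [P1→C gives 4>2; P2→Q gives 9>7]

Equilibria: none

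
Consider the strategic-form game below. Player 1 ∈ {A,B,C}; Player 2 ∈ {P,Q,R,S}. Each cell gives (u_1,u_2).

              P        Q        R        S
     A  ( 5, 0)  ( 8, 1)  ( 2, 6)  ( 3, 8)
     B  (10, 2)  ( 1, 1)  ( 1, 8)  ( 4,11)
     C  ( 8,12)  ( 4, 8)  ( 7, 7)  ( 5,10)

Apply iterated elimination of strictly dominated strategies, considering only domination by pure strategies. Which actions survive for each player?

Remaining: P1:{B,C} P2:{P,S}

P2 drop Q (S beats it: A:8>1 B:11>1 C:10>8)
P1 drop A (C beats it: P:8>5 R:7>2 S:5>3)
P2 drop R (S beats it: B:11>8 C:10>7)
P1→{B,C} P2→{P,S}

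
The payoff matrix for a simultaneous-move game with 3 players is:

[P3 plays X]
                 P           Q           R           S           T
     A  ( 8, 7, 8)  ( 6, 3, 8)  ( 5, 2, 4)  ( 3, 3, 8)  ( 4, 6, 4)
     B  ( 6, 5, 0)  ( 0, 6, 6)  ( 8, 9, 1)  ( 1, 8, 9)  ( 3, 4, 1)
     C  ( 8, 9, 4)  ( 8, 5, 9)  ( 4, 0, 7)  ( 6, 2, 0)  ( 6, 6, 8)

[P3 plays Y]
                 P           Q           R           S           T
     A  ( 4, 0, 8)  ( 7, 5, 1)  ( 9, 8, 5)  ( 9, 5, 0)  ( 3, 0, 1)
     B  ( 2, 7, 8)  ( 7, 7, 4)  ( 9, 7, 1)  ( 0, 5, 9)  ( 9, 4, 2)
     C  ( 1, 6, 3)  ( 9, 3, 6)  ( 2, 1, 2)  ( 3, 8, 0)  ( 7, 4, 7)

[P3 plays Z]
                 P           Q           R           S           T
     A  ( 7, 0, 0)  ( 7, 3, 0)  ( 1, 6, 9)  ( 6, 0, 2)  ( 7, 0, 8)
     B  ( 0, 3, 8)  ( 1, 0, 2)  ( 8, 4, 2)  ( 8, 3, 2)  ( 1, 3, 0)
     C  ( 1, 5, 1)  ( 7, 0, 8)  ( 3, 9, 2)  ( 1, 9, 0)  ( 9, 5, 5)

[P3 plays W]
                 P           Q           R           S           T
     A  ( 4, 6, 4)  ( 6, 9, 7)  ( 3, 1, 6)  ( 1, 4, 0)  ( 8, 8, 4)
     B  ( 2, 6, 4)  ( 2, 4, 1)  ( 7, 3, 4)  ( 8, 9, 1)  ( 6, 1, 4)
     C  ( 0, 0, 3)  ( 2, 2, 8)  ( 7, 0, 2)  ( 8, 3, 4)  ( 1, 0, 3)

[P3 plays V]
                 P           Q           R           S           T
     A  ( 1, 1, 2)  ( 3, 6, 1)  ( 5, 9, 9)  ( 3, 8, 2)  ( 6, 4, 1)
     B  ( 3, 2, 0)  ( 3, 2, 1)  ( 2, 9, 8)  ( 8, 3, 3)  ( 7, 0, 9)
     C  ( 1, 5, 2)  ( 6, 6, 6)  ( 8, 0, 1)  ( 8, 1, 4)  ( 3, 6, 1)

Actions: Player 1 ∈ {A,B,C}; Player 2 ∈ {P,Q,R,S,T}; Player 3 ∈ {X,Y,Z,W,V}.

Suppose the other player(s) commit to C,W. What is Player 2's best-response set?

u_2(P vs C,W) = 0
u_2(Q vs C,W) = 2
u_2(R vs C,W) = 0
u_2(S vs C,W) = 3
u_2(T vs C,W) = 0
max payoff 3 at {S}

argmax u_2 = {S}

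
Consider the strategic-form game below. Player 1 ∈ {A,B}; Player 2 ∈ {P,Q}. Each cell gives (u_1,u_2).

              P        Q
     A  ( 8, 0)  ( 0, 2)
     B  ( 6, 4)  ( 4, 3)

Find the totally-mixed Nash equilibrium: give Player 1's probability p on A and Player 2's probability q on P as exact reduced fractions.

P1 indiff ⇒ q·8+(1-q)·0 = q·6+(1-q)·4 ⇒ q(2) = (1-q)(4) ⇒ q = 2/3
P2 indiff ⇒ p·0+(1-p)·4 = p·2+(1-p)·3 ⇒ p(-2) = (1-p)(-1) ⇒ p = 1/3

p=1/3, q=2/3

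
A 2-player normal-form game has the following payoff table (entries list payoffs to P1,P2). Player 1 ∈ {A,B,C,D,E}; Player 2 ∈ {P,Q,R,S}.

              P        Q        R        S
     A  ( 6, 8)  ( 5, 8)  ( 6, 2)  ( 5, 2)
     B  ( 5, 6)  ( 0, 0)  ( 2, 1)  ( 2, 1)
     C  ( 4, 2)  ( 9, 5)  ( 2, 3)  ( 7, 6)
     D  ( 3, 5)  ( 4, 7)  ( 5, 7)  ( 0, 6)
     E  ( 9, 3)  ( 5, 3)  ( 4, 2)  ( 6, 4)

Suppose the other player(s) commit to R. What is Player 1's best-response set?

u_1(A vs R) = 6
u_1(B vs R) = 2
u_1(C vs R) = 2
u_1(D vs R) = 5
u_1(E vs R) = 4
max payoff 6 at {A}

BR_1 = {A}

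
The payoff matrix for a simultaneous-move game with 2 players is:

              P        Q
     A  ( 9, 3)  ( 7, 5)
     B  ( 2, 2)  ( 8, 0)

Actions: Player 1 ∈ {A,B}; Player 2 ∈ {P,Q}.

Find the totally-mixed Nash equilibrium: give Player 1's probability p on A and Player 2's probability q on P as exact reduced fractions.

P1 indiff ⇒ q·9+(1-q)·7 = q·2+(1-q)·8 ⇒ q(7) = (1-q)(1) ⇒ q = 1/8
P2 indiff ⇒ p·3+(1-p)·2 = p·5+(1-p)·0 ⇒ p(-2) = (1-p)(-2) ⇒ p = 1/2

P1 mixes 1/2 on A; P2 mixes 1/8 on P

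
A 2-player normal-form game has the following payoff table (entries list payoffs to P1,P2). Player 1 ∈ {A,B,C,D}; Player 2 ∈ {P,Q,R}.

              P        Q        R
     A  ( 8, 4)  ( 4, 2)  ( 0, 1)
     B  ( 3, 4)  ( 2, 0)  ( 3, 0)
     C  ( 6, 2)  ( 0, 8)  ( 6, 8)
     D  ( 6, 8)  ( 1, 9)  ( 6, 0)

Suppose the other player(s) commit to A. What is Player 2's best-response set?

BR_2 = {P}

u_2(P vs A) = 4
u_2(Q vs A) = 2
u_2(R vs A) = 1
max payoff 4 at {P}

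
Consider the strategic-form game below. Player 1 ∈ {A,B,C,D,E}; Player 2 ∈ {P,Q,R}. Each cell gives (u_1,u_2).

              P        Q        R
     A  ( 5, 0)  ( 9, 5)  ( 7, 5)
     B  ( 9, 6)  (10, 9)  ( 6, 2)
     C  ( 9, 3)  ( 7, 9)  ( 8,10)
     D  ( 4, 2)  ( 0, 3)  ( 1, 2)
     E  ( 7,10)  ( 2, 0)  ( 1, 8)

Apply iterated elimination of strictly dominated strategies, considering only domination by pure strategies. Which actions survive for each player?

P1 drop D (A beats it: P:5>4 Q:9>0 R:7>1)
P1 drop E (B beats it: P:9>7 Q:10>2 R:6>1)
P2 drop P (Q beats it: A:5>0 B:9>6 C:9>3)
P1→{A,B,C} P2→{Q,R}

Remaining: P1:{A,B,C} P2:{Q,R}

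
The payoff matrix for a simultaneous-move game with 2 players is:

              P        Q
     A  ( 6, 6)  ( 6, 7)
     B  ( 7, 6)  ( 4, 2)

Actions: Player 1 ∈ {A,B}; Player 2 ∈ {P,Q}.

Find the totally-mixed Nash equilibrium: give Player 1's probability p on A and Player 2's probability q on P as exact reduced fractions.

P1 indiff ⇒ q·6+(1-q)·6 = q·7+(1-q)·4 ⇒ q(-1) = (1-q)(-2) ⇒ q = 2/3
P2 indiff ⇒ p·6+(1-p)·6 = p·7+(1-p)·2 ⇒ p(-1) = (1-p)(-4) ⇒ p = 4/5

p=4/5, q=2/3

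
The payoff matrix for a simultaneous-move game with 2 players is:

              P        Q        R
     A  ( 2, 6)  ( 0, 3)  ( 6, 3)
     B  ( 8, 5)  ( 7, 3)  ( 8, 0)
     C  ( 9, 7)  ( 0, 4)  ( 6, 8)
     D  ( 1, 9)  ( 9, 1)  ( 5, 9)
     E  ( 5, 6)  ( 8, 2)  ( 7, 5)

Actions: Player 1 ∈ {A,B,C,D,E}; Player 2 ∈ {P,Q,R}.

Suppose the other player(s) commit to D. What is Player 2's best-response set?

u_2(P vs D) = 9
u_2(Q vs D) = 1
u_2(R vs D) = 9
max payoff 9 at {P,R}

P2 best: {P,R}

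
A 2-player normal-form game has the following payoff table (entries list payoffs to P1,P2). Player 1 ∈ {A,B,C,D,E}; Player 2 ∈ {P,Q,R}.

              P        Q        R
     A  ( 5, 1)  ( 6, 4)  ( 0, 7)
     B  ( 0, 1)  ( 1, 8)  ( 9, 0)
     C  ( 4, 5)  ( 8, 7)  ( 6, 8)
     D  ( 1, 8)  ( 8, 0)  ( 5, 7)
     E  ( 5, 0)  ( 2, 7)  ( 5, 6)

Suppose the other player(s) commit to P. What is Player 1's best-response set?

u_1(A vs P) = 5
u_1(B vs P) = 0
u_1(C vs P) = 4
u_1(D vs P) = 1
u_1(E vs P) = 5
max payoff 5 at {A,E}

argmax u_1 = {A,E}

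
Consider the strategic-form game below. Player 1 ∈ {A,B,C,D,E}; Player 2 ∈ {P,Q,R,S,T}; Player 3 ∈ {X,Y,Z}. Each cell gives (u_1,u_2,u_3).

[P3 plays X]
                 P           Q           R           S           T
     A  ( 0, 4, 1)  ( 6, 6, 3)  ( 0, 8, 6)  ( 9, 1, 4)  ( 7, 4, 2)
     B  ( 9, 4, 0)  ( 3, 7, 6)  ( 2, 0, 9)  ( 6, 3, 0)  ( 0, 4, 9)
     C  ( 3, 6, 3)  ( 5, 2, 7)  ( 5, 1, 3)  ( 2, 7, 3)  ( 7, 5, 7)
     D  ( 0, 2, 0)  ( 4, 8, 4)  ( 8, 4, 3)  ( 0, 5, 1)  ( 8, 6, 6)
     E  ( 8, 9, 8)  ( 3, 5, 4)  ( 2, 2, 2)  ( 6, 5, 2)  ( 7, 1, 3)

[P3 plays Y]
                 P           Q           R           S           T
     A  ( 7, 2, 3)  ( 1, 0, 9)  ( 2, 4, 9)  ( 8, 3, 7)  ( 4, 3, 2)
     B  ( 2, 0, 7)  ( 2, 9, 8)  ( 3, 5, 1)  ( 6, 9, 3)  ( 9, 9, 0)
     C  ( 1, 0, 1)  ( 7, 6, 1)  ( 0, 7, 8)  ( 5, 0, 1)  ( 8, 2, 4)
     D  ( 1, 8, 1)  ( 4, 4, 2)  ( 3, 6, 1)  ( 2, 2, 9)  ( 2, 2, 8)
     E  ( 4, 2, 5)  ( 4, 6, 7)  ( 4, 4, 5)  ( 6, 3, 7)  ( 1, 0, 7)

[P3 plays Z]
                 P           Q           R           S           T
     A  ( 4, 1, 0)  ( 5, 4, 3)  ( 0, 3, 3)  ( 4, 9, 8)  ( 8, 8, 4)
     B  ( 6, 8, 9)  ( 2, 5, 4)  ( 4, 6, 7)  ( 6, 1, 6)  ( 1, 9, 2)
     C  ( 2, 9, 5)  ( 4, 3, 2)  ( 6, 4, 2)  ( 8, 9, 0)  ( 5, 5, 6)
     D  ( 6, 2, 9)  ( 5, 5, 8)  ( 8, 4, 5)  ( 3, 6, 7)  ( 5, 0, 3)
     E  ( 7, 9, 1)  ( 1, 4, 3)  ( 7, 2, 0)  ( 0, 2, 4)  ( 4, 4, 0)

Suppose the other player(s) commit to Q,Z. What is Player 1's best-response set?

P1 best: {A,D}

u_1(A vs Q,Z) = 5
u_1(B vs Q,Z) = 2
u_1(C vs Q,Z) = 4
u_1(D vs Q,Z) = 5
u_1(E vs Q,Z) = 1
max payoff 5 at {A,D}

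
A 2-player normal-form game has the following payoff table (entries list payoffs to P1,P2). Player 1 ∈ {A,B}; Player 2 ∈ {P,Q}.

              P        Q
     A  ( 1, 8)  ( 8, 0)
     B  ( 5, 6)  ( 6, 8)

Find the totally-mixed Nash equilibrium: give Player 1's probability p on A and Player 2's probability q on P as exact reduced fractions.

P1 indiff ⇒ q·1+(1-q)·8 = q·5+(1-q)·6 ⇒ q(-4) = (1-q)(-2) ⇒ q = 1/3
P2 indiff ⇒ p·8+(1-p)·6 = p·0+(1-p)·8 ⇒ p(8) = (1-p)(2) ⇒ p = 1/5

(p,q) = (1/5, 1/3)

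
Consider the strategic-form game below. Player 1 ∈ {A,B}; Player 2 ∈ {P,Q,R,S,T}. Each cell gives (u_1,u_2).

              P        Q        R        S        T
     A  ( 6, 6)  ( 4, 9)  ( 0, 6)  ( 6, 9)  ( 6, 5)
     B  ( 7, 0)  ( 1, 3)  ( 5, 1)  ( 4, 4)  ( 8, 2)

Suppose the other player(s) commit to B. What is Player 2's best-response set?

BR_2 = {S}

u_2(P vs B) = 0
u_2(Q vs B) = 3
u_2(R vs B) = 1
u_2(S vs B) = 4
u_2(T vs B) = 2
max payoff 4 at {S}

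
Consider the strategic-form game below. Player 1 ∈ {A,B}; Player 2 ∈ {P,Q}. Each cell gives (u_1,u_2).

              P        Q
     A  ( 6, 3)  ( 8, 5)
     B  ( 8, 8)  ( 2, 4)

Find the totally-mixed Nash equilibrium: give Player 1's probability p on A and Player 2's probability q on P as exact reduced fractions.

p=2/3, q=3/4

P1 indiff ⇒ q·6+(1-q)·8 = q·8+(1-q)·2 ⇒ q(-2) = (1-q)(-6) ⇒ q = 3/4
P2 indiff ⇒ p·3+(1-p)·8 = p·5+(1-p)·4 ⇒ p(-2) = (1-p)(-4) ⇒ p = 2/3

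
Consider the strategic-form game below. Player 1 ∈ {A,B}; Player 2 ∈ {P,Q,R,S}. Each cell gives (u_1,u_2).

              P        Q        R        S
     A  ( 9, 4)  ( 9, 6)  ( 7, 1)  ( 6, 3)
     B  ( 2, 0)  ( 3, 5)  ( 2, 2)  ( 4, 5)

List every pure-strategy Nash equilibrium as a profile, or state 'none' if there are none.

Nash profiles: (A,Q)

(A,P): not NE [P2→Q gives 6>4]
(A,Q): NE
(A,R): not NE [P2→Q gives 6>1]
(A,S): not NE [P2→Q gives 6>3]
(B,P): not NE [P1→A gives 9>2; P2→S gives 5>0]
(B,Q): not NE [P1→A gives 9>3]
(B,R): not NE [P1→A gives 7>2; P2→S gives 5>2]
(B,S): not NE [P1→A gives 6>4]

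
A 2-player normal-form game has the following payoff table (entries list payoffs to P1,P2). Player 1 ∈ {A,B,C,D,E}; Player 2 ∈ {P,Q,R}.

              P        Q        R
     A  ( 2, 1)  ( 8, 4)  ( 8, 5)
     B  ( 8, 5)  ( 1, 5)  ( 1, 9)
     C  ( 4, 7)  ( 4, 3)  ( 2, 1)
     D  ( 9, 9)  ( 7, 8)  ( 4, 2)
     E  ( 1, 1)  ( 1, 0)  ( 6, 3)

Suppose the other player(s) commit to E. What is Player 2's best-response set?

P2 best: {R}

u_2(P vs E) = 1
u_2(Q vs E) = 0
u_2(R vs E) = 3
max payoff 3 at {R}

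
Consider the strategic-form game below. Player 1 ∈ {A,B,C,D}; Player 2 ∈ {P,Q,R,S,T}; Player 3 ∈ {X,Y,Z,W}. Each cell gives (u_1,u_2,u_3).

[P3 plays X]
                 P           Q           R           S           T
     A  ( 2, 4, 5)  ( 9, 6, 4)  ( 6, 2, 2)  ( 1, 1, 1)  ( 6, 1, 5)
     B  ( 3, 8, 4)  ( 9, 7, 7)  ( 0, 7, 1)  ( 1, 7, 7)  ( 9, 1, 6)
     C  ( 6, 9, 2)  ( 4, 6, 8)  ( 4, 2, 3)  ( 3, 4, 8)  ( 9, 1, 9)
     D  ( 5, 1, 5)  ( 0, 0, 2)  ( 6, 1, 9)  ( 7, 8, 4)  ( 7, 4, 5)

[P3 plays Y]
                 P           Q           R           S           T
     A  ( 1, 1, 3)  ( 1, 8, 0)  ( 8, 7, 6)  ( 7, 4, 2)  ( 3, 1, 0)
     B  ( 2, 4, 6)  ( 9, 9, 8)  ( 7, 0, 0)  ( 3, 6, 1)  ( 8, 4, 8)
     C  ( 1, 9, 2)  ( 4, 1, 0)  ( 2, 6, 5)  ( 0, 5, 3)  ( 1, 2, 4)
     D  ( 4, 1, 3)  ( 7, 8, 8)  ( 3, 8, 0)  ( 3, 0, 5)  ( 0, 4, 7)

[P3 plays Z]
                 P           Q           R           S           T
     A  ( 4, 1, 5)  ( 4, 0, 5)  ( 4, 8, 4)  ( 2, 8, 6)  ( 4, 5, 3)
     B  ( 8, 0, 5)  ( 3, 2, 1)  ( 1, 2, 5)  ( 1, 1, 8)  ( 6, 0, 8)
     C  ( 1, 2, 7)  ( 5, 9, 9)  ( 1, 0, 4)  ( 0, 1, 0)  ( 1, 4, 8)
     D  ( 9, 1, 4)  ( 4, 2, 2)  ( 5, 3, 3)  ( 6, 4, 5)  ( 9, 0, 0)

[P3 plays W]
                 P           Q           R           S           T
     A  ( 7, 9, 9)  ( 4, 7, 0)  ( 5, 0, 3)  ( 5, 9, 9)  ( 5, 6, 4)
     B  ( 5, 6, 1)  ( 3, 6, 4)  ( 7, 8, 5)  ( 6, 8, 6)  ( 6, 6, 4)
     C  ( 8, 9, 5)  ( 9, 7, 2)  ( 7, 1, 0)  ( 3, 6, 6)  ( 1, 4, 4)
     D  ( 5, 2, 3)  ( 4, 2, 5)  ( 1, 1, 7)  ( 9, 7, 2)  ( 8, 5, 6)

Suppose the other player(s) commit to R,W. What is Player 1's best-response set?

u_1(A vs R,W) = 5
u_1(B vs R,W) = 7
u_1(C vs R,W) = 7
u_1(D vs R,W) = 1
max payoff 7 at {B,C}

BR_1 = {B,C}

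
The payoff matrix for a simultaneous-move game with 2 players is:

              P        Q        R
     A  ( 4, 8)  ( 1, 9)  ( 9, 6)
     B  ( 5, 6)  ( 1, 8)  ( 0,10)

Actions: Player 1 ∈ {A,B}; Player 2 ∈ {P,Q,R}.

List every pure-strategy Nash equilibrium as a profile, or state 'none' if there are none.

PSNE = {(A,Q)}

(A,P): not NE [P1→B gives 5>4; P2→Q gives 9>8]
(A,Q): NE
(A,R): not NE [P2→Q gives 9>6]
(B,P): not NE [P2→R gives 10>6]
(B,Q): not NE [P2→R gives 10>8]
(B,R): not NE [P1→A gives 9>0]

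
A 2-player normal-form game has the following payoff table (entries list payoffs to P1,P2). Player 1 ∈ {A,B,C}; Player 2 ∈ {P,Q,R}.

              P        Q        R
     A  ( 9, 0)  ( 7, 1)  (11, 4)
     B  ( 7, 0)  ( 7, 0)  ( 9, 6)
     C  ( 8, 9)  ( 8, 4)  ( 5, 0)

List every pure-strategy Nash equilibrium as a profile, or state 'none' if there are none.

(A,P): not NE [P2→R gives 4>0]
(A,Q): not NE [P1→C gives 8>7; P2→R gives 4>1]
(A,R): NE
(B,P): not NE [P1→A gives 9>7; P2→R gives 6>0]
(B,Q): not NE [P1→C gives 8>7; P2→R gives 6>0]
(B,R): not NE [P1→A gives 11>9]
(C,P): not NE [P1→A gives 9>8]
(C,Q): not NE [P2→P gives 9>4]
(C,R): not NE [P1→A gives 11>5; P2→P gives 9>0]

NE set: (A,R)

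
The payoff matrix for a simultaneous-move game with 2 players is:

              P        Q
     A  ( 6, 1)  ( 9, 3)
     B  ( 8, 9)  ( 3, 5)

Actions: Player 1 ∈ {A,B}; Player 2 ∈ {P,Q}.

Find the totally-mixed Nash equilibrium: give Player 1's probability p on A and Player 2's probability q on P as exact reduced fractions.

P1 indiff ⇒ q·6+(1-q)·9 = q·8+(1-q)·3 ⇒ q(-2) = (1-q)(-6) ⇒ q = 3/4
P2 indiff ⇒ p·1+(1-p)·9 = p·3+(1-p)·5 ⇒ p(-2) = (1-p)(-4) ⇒ p = 2/3

p=2/3, q=3/4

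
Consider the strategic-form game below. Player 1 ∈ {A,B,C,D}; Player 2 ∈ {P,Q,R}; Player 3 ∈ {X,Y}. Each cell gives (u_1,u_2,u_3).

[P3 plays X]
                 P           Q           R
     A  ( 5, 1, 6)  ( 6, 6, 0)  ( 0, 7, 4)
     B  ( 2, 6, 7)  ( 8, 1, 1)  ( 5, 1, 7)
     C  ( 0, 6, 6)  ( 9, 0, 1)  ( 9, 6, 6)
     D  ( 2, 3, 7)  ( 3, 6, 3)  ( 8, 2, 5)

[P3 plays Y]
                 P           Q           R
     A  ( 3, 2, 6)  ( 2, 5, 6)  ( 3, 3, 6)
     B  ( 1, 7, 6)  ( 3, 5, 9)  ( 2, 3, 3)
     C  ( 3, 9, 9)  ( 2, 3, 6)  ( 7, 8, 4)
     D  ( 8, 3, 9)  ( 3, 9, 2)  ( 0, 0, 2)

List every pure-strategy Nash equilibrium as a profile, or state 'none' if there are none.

PSNE = {(C,R,X)}

(A,P,X): not NE [P2→R gives 7>1]
(A,P,Y): not NE [P1→D gives 8>3; P2→Q gives 5>2]
(A,Q,X): not NE [P1→C gives 9>6; P2→R gives 7>6; P3→Y gives 6>0]
(A,Q,Y): not NE [P1→D gives 3>2]
(A,R,X): not NE [P1→C gives 9>0; P3→Y gives 6>4]
(A,R,Y): not NE [P1→C gives 7>3; P2→Q gives 5>3]
(B,P,X): not NE [P1→A gives 5>2]
(B,P,Y): not NE [P1→D gives 8>1; P3→X gives 7>6]
(B,Q,X): not NE [P1→C gives 9>8; P2→P gives 6>1; P3→Y gives 9>1]
(B,Q,Y): not NE [P2→P gives 7>5]
(B,R,X): not NE [P1→C gives 9>5; P2→P gives 6>1]
(B,R,Y): not NE [P1→C gives 7>2; P2→P gives 7>3; P3→X gives 7>3]
(C,P,X): not NE [P1→A gives 5>0; P3→Y gives 9>6]
(C,P,Y): not NE [P1→D gives 8>3]
(C,Q,X): not NE [P2→R gives 6>0; P3→Y gives 6>1]
(C,Q,Y): not NE [P1→D gives 3>2; P2→P gives 9>3]
(C,R,X): NE
(C,R,Y): not NE [P2→P gives 9>8; P3→X gives 6>4]
(D,P,X): not NE [P1→A gives 5>2; P2→Q gives 6>3; P3→Y gives 9>7]
(D,P,Y): not NE [P2→Q gives 9>3]
(D,Q,X): not NE [P1→C gives 9>3]
(D,Q,Y): not NE [P3→X gives 3>2]
(D,R,X): not NE [P1→C gives 9>8; P2→Q gives 6>2]
(D,R,Y): not NE [P1→C gives 7>0; P2→Q gives 9>0; P3→X gives 5>2]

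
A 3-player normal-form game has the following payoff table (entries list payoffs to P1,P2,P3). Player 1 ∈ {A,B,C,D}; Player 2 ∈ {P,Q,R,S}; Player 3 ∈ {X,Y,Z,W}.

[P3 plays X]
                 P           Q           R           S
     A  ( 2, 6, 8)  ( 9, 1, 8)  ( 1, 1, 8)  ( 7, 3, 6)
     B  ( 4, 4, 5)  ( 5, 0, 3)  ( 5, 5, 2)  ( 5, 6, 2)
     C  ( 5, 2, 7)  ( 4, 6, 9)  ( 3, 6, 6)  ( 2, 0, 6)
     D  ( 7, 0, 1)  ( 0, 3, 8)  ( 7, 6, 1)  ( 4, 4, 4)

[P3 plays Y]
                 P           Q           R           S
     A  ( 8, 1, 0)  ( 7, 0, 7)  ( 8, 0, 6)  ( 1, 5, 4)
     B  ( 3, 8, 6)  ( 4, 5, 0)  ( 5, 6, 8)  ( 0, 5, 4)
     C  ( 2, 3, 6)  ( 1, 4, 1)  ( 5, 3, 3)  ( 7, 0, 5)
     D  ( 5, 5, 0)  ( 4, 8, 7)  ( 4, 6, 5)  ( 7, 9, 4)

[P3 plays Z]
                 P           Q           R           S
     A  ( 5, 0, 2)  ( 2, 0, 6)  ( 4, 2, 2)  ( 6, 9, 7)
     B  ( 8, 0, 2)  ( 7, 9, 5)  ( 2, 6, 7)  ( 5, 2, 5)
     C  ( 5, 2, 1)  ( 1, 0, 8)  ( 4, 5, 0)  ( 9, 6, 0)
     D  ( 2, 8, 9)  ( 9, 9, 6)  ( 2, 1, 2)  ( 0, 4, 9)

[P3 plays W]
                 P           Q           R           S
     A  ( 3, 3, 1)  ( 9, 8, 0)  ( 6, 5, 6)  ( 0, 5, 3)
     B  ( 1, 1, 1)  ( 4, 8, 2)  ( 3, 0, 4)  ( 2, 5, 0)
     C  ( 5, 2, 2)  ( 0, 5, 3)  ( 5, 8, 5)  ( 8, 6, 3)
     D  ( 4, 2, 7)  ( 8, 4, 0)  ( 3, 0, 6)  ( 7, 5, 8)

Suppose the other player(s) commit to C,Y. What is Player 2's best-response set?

BR_2 = {Q}

u_2(P vs C,Y) = 3
u_2(Q vs C,Y) = 4
u_2(R vs C,Y) = 3
u_2(S vs C,Y) = 0
max payoff 4 at {Q}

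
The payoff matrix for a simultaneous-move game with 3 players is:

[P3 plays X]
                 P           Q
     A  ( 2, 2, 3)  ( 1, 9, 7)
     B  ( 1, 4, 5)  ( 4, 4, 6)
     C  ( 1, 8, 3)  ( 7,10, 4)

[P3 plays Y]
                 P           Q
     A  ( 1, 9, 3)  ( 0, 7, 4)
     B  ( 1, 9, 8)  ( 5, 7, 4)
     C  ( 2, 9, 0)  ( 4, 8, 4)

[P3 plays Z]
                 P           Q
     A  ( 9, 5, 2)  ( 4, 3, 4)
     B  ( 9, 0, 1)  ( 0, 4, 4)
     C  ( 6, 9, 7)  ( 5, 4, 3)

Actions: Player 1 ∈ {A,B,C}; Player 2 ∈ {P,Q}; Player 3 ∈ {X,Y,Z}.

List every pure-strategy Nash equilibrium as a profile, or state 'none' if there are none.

(A,P,X): not NE [P2→Q gives 9>2]
(A,P,Y): not NE [P1→C gives 2>1]
(A,P,Z): not NE [P3→Y gives 3>2]
(A,Q,X): not NE [P1→C gives 7>1]
(A,Q,Y): not NE [P1→B gives 5>0; P2→P gives 9>7; P3→X gives 7>4]
(A,Q,Z): not NE [P1→C gives 5>4; P2→P gives 5>3; P3→X gives 7>4]
(B,P,X): not NE [P1→A gives 2>1; P3→Y gives 8>5]
(B,P,Y): not NE [P1→C gives 2>1]
(B,P,Z): not NE [P2→Q gives 4>0; P3→Y gives 8>1]
(B,Q,X): not NE [P1→C gives 7>4]
(B,Q,Y): not NE [P2→P gives 9>7; P3→X gives 6>4]
(B,Q,Z): not NE [P1→C gives 5>0; P3→X gives 6>4]
(C,P,X): not NE [P1→A gives 2>1; P2→Q gives 10>8; P3→Z gives 7>3]
(C,P,Y): not NE [P3→Z gives 7>0]
(C,P,Z): not NE [P1→B gives 9>6]
(C,Q,X): NE
(C,Q,Y): not NE [P1→B gives 5>4; P2→P gives 9>8]
(C,Q,Z): not NE [P2→P gives 9>4; P3→Y gives 4>3]

NE set: (C,Q,X)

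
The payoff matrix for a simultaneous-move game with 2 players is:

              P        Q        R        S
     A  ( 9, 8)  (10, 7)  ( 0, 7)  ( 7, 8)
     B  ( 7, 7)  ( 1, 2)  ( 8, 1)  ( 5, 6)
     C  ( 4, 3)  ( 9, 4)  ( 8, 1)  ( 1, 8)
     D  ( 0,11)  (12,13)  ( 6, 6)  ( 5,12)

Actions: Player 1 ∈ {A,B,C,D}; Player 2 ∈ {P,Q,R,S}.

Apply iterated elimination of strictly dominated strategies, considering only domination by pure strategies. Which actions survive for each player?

P2 drop R (P beats it: A:8>7 B:7>1 C:3>1 D:11>6)
P1 drop B (A beats it: P:9>7 Q:10>1 S:7>5)
P1 drop C (A beats it: P:9>4 Q:10>9 S:7>1)
P1→{A,D} P2→{P,Q,S}

Survivors P1:{A,D} P2:{P,Q,S}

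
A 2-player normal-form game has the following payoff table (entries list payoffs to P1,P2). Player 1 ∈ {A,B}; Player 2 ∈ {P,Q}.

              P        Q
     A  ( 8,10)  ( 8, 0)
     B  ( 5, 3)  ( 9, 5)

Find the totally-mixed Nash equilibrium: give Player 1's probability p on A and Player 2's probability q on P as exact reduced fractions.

(p,q) = (1/6, 1/4)

P1 indiff ⇒ q·8+(1-q)·8 = q·5+(1-q)·9 ⇒ q(3) = (1-q)(1) ⇒ q = 1/4
P2 indiff ⇒ p·10+(1-p)·3 = p·0+(1-p)·5 ⇒ p(10) = (1-p)(2) ⇒ p = 1/6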